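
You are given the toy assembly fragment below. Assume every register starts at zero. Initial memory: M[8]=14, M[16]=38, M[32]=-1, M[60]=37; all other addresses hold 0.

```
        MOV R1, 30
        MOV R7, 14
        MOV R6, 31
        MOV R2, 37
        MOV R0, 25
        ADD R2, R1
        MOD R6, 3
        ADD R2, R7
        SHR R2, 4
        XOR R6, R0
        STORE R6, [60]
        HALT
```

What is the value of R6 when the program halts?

24

MOV R1, 30 → R1=30
MOV R7, 14 → R7=14
MOV R6, 31 → R6=31
MOV R2, 37 → R2=37
MOV R0, 25 → R0=25
ADD R2, R1 → R2=37+30=67
MOD R6, 3 → R6=31%3=1
ADD R2, R7 → R2=67+14=81
SHR R2, 4 → R2=81>>4=5
XOR R6, R0 → R6=1^25=24
STORE R6, [60] → M[60]=24
halt.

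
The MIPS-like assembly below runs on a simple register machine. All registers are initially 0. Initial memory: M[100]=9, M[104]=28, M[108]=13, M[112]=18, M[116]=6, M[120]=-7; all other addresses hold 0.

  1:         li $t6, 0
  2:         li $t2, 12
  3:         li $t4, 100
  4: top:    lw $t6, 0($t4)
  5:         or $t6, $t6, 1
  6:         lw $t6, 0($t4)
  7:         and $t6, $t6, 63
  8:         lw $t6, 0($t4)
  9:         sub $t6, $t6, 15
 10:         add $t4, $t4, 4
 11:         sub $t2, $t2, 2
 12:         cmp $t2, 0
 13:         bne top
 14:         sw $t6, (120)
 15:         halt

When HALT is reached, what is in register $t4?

after li $t6, 0: $t6=0
after li $t2, 12: $t2=12
after li $t4, 100: $t4=100
after lw $t6, 0($t4): $t6=M[100]=9
after or $t6, $t6, 1: $t6=9|1=9
after lw $t6, 0($t4): $t6=M[100]=9
after and $t6, $t6, 63: $t6=9&63=9
after lw $t6, 0($t4): $t6=M[100]=9
after sub $t6, $t6, 15: $t6=9-15=-6
after add $t4, $t4, 4: $t4=100+4=104
after sub $t2, $t2, 2: $t2=12-2=10
cmp $t2, 0  (cmp 10,0)
bne top: taken
after lw $t6, 0($t4): $t6=M[104]=28
after or $t6, $t6, 1: $t6=28|1=29
after lw $t6, 0($t4): $t6=M[104]=28
after and $t6, $t6, 63: $t6=28&63=28
after lw $t6, 0($t4): $t6=M[104]=28
after sub $t6, $t6, 15: $t6=28-15=13
after add $t4, $t4, 4: $t4=104+4=108
after sub $t2, $t2, 2: $t2=10-2=8
cmp $t2, 0  (cmp 8,0)
bne top: taken
after lw $t6, 0($t4): $t6=M[108]=13
after or $t6, $t6, 1: $t6=13|1=13
after lw $t6, 0($t4): $t6=M[108]=13
after and $t6, $t6, 63: $t6=13&63=13
after lw $t6, 0($t4): $t6=M[108]=13
after sub $t6, $t6, 15: $t6=13-15=-2
after add $t4, $t4, 4: $t4=108+4=112
after sub $t2, $t2, 2: $t2=8-2=6
cmp $t2, 0  (cmp 6,0)
bne top: taken
after lw $t6, 0($t4): $t6=M[112]=18
after or $t6, $t6, 1: $t6=18|1=19
after lw $t6, 0($t4): $t6=M[112]=18
after and $t6, $t6, 63: $t6=18&63=18
after lw $t6, 0($t4): $t6=M[112]=18
after sub $t6, $t6, 15: $t6=18-15=3
after add $t4, $t4, 4: $t4=112+4=116
after sub $t2, $t2, 2: $t2=6-2=4
cmp $t2, 0  (cmp 4,0)
bne top: taken
after lw $t6, 0($t4): $t6=M[116]=6
after or $t6, $t6, 1: $t6=6|1=7
after lw $t6, 0($t4): $t6=M[116]=6
after and $t6, $t6, 63: $t6=6&63=6
after lw $t6, 0($t4): $t6=M[116]=6
after sub $t6, $t6, 15: $t6=6-15=-9
after add $t4, $t4, 4: $t4=116+4=120
after sub $t2, $t2, 2: $t2=4-2=2
cmp $t2, 0  (cmp 2,0)
bne top: taken
after lw $t6, 0($t4): $t6=M[120]=-7
after or $t6, $t6, 1: $t6=(-7)|1=-7
after lw $t6, 0($t4): $t6=M[120]=-7
after and $t6, $t6, 63: $t6=(-7)&63=57
after lw $t6, 0($t4): $t6=M[120]=-7
after sub $t6, $t6, 15: $t6=(-7)-15=-22
after add $t4, $t4, 4: $t4=120+4=124
after sub $t2, $t2, 2: $t2=2-2=0
cmp $t2, 0  (cmp 0,0)
bne top: not taken
sw $t6, (120) → M[120]=-22
halt.

124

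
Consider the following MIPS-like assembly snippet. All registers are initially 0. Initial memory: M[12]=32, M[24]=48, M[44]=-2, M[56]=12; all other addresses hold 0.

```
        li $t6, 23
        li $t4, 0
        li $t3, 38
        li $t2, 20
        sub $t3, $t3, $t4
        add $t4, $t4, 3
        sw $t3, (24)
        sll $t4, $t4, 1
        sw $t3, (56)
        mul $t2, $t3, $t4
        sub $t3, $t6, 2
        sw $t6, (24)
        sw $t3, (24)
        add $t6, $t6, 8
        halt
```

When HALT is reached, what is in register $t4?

after li $t6, 23: $t6=23
after li $t4, 0: $t4=0
after li $t3, 38: $t3=38
after li $t2, 20: $t2=20
after sub $t3, $t3, $t4: $t3=38-0=38
after add $t4, $t4, 3: $t4=0+3=3
sw $t3, (24) → M[24]=38
after sll $t4, $t4, 1: $t4=3<<1=6
sw $t3, (56) → M[56]=38
after mul $t2, $t3, $t4: $t2=38*6=228
after sub $t3, $t6, 2: $t3=23-2=21
sw $t6, (24) → M[24]=23
sw $t3, (24) → M[24]=21
after add $t6, $t6, 8: $t6=23+8=31
halt.

6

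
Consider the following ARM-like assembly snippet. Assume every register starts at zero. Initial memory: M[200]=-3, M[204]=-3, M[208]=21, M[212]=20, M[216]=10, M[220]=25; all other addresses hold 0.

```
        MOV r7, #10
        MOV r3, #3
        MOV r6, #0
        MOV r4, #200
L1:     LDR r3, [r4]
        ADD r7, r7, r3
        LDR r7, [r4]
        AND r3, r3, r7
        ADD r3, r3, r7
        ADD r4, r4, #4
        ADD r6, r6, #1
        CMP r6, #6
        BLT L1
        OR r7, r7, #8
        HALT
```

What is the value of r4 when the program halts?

224

r7=10
r3=3
r6=0
r4=200
r3=M[200]=-3
r7=10+(-3)=7
r7=M[200]=-3
r3=(-3)&(-3)=-3
r3=(-3)+(-3)=-6
r4=200+4=204
r6=0+1=1
CMP r6, #6  (cmp 1,6)
BLT L1: taken
r3=M[204]=-3
r7=(-3)+(-3)=-6
r7=M[204]=-3
r3=(-3)&(-3)=-3
r3=(-3)+(-3)=-6
r4=204+4=208
r6=1+1=2
CMP r6, #6  (cmp 2,6)
BLT L1: taken
r3=M[208]=21
r7=(-3)+21=18
r7=M[208]=21
r3=21&21=21
r3=21+21=42
r4=208+4=212
r6=2+1=3
CMP r6, #6  (cmp 3,6)
BLT L1: taken
r3=M[212]=20
r7=21+20=41
r7=M[212]=20
r3=20&20=20
r3=20+20=40
r4=212+4=216
r6=3+1=4
CMP r6, #6  (cmp 4,6)
BLT L1: taken
r3=M[216]=10
r7=20+10=30
r7=M[216]=10
r3=10&10=10
r3=10+10=20
r4=216+4=220
r6=4+1=5
CMP r6, #6  (cmp 5,6)
BLT L1: taken
r3=M[220]=25
r7=10+25=35
r7=M[220]=25
r3=25&25=25
r3=25+25=50
r4=220+4=224
r6=5+1=6
CMP r6, #6  (cmp 6,6)
BLT L1: not taken
r7=25|8=25
halt.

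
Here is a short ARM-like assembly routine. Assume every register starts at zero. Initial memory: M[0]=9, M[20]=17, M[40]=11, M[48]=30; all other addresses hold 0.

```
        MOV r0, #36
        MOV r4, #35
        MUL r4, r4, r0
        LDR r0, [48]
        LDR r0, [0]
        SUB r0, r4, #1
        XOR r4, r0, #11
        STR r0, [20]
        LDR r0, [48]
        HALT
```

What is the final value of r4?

1248

MOV r0, #36 → r0=36
MOV r4, #35 → r4=35
MUL r4, r4, r0 → r4=35*36=1260
LDR r0, [48] → r0=M[48]=30
LDR r0, [0] → r0=M[0]=9
SUB r0, r4, #1 → r0=1260-1=1259
XOR r4, r0, #11 → r4=1259^11=1248
STR r0, [20] → M[20]=1259
LDR r0, [48] → r0=M[48]=30
halt.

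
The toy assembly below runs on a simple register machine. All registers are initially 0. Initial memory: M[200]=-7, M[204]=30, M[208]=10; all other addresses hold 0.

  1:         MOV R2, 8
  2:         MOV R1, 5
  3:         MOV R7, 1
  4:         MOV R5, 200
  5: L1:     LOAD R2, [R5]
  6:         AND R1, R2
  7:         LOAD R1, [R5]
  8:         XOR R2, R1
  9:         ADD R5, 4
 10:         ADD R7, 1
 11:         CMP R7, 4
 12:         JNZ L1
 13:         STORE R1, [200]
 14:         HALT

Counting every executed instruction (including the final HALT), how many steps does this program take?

30

MOV R2, 8 → R2=8
MOV R1, 5 → R1=5
MOV R7, 1 → R7=1
MOV R5, 200 → R5=200
LOAD R2, [R5] → R2=M[200]=-7
AND R1, R2 → R1=5&(-7)=1
LOAD R1, [R5] → R1=M[200]=-7
XOR R2, R1 → R2=(-7)^(-7)=0
ADD R5, 4 → R5=200+4=204
ADD R7, 1 → R7=1+1=2
CMP R7, 4  (cmp 2,4)
JNZ L1: taken
LOAD R2, [R5] → R2=M[204]=30
AND R1, R2 → R1=(-7)&30=24
LOAD R1, [R5] → R1=M[204]=30
XOR R2, R1 → R2=30^30=0
ADD R5, 4 → R5=204+4=208
ADD R7, 1 → R7=2+1=3
CMP R7, 4  (cmp 3,4)
JNZ L1: taken
LOAD R2, [R5] → R2=M[208]=10
AND R1, R2 → R1=30&10=10
LOAD R1, [R5] → R1=M[208]=10
XOR R2, R1 → R2=10^10=0
ADD R5, 4 → R5=208+4=212
ADD R7, 1 → R7=3+1=4
CMP R7, 4  (cmp 4,4)
JNZ L1: not taken
STORE R1, [200] → M[200]=10
halt.
Total executed instructions: 30.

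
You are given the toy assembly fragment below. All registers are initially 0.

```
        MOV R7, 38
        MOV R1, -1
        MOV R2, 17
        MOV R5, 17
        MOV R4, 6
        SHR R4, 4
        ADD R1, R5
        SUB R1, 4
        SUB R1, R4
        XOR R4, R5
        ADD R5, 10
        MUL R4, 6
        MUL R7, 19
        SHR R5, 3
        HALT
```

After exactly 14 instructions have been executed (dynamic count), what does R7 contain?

R7=38
R1=-1
R2=17
R5=17
R4=6
R4=6>>4=0
R1=(-1)+17=16
R1=16-4=12
R1=12-0=12
R4=0^17=17
R5=17+10=27
R4=17*6=102
R7=38*19=722
R5=27>>3=3
After step 14: R7 = 722.

722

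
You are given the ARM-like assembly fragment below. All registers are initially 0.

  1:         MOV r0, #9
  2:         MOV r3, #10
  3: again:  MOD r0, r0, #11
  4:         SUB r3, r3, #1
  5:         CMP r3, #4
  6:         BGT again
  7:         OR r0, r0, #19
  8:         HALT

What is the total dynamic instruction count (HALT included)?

after MOV r0, #9: r0=9
after MOV r3, #10: r3=10
after MOD r0, r0, #11: r0=9%11=9
after SUB r3, r3, #1: r3=10-1=9
CMP r3, #4  (cmp 9,4)
BGT again: taken
after MOD r0, r0, #11: r0=9%11=9
after SUB r3, r3, #1: r3=9-1=8
CMP r3, #4  (cmp 8,4)
BGT again: taken
after MOD r0, r0, #11: r0=9%11=9
after SUB r3, r3, #1: r3=8-1=7
CMP r3, #4  (cmp 7,4)
BGT again: taken
after MOD r0, r0, #11: r0=9%11=9
after SUB r3, r3, #1: r3=7-1=6
CMP r3, #4  (cmp 6,4)
BGT again: taken
after MOD r0, r0, #11: r0=9%11=9
after SUB r3, r3, #1: r3=6-1=5
CMP r3, #4  (cmp 5,4)
BGT again: taken
after MOD r0, r0, #11: r0=9%11=9
after SUB r3, r3, #1: r3=5-1=4
CMP r3, #4  (cmp 4,4)
BGT again: not taken
after OR r0, r0, #19: r0=9|19=27
halt.
Total executed instructions: 28.

28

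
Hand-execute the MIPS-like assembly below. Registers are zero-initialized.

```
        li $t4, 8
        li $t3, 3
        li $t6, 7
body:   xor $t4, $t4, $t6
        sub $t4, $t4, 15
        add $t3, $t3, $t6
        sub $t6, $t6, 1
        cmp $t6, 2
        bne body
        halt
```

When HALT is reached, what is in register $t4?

-52

li $t4, 8 → $t4=8
li $t3, 3 → $t3=3
li $t6, 7 → $t6=7
xor $t4, $t4, $t6 → $t4=8^7=15
sub $t4, $t4, 15 → $t4=15-15=0
add $t3, $t3, $t6 → $t3=3+7=10
sub $t6, $t6, 1 → $t6=7-1=6
cmp $t6, 2  (cmp 6,2)
bne body: taken
xor $t4, $t4, $t6 → $t4=0^6=6
sub $t4, $t4, 15 → $t4=6-15=-9
add $t3, $t3, $t6 → $t3=10+6=16
sub $t6, $t6, 1 → $t6=6-1=5
cmp $t6, 2  (cmp 5,2)
bne body: taken
xor $t4, $t4, $t6 → $t4=(-9)^5=-14
sub $t4, $t4, 15 → $t4=(-14)-15=-29
add $t3, $t3, $t6 → $t3=16+5=21
sub $t6, $t6, 1 → $t6=5-1=4
cmp $t6, 2  (cmp 4,2)
bne body: taken
xor $t4, $t4, $t6 → $t4=(-29)^4=-25
sub $t4, $t4, 15 → $t4=(-25)-15=-40
add $t3, $t3, $t6 → $t3=21+4=25
sub $t6, $t6, 1 → $t6=4-1=3
cmp $t6, 2  (cmp 3,2)
bne body: taken
xor $t4, $t4, $t6 → $t4=(-40)^3=-37
sub $t4, $t4, 15 → $t4=(-37)-15=-52
add $t3, $t3, $t6 → $t3=25+3=28
sub $t6, $t6, 1 → $t6=3-1=2
cmp $t6, 2  (cmp 2,2)
bne body: not taken
halt.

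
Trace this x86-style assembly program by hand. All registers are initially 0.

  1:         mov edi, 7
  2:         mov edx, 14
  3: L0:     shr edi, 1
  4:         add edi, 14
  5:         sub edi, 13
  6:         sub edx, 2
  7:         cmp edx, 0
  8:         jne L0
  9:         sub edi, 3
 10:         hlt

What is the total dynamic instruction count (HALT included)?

after mov edi, 7: edi=7
after mov edx, 14: edx=14
after shr edi, 1: edi=7>>1=3
after add edi, 14: edi=3+14=17
after sub edi, 13: edi=17-13=4
after sub edx, 2: edx=14-2=12
cmp edx, 0  (cmp 12,0)
jne L0: taken
after shr edi, 1: edi=4>>1=2
after add edi, 14: edi=2+14=16
after sub edi, 13: edi=16-13=3
after sub edx, 2: edx=12-2=10
cmp edx, 0  (cmp 10,0)
jne L0: taken
after shr edi, 1: edi=3>>1=1
after add edi, 14: edi=1+14=15
after sub edi, 13: edi=15-13=2
after sub edx, 2: edx=10-2=8
cmp edx, 0  (cmp 8,0)
jne L0: taken
after shr edi, 1: edi=2>>1=1
after add edi, 14: edi=1+14=15
after sub edi, 13: edi=15-13=2
after sub edx, 2: edx=8-2=6
cmp edx, 0  (cmp 6,0)
jne L0: taken
after shr edi, 1: edi=2>>1=1
after add edi, 14: edi=1+14=15
after sub edi, 13: edi=15-13=2
after sub edx, 2: edx=6-2=4
cmp edx, 0  (cmp 4,0)
jne L0: taken
after shr edi, 1: edi=2>>1=1
after add edi, 14: edi=1+14=15
after sub edi, 13: edi=15-13=2
after sub edx, 2: edx=4-2=2
cmp edx, 0  (cmp 2,0)
jne L0: taken
after shr edi, 1: edi=2>>1=1
after add edi, 14: edi=1+14=15
after sub edi, 13: edi=15-13=2
after sub edx, 2: edx=2-2=0
cmp edx, 0  (cmp 0,0)
jne L0: not taken
after sub edi, 3: edi=2-3=-1
halt.
Total executed instructions: 46.

46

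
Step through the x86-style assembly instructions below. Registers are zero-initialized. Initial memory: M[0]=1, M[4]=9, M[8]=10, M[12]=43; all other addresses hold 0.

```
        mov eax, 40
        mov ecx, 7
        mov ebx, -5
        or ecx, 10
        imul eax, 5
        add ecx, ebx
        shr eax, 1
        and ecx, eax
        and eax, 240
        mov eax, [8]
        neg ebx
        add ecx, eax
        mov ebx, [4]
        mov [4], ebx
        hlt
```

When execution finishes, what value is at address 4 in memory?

9

eax=40
ecx=7
ebx=-5
ecx=7|10=15
eax=40*5=200
ecx=15+(-5)=10
eax=200>>1=100
ecx=10&100=0
eax=100&240=96
eax=M[8]=10
ebx=-(-5)=5
ecx=0+10=10
ebx=M[4]=9
mov [4], ebx → M[4]=9
halt.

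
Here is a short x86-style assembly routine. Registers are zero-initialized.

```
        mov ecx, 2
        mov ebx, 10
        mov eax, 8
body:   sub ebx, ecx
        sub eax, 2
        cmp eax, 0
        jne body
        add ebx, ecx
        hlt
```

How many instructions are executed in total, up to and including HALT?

21

ecx=2
ebx=10
eax=8
ebx=10-2=8
eax=8-2=6
cmp eax, 0  (cmp 6,0)
jne body: taken
ebx=8-2=6
eax=6-2=4
cmp eax, 0  (cmp 4,0)
jne body: taken
ebx=6-2=4
eax=4-2=2
cmp eax, 0  (cmp 2,0)
jne body: taken
ebx=4-2=2
eax=2-2=0
cmp eax, 0  (cmp 0,0)
jne body: not taken
ebx=2+2=4
halt.
Total executed instructions: 21.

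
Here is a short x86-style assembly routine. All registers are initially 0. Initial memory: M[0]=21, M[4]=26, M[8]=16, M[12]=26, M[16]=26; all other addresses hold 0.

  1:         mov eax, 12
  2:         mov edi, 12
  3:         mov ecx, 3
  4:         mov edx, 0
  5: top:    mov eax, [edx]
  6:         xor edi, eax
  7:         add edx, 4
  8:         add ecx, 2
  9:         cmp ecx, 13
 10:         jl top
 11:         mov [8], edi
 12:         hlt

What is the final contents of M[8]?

after mov eax, 12: eax=12
after mov edi, 12: edi=12
after mov ecx, 3: ecx=3
after mov edx, 0: edx=0
after mov eax, [edx]: eax=M[0]=21
after xor edi, eax: edi=12^21=25
after add edx, 4: edx=0+4=4
after add ecx, 2: ecx=3+2=5
cmp ecx, 13  (cmp 5,13)
jl top: taken
after mov eax, [edx]: eax=M[4]=26
after xor edi, eax: edi=25^26=3
after add edx, 4: edx=4+4=8
after add ecx, 2: ecx=5+2=7
cmp ecx, 13  (cmp 7,13)
jl top: taken
after mov eax, [edx]: eax=M[8]=16
after xor edi, eax: edi=3^16=19
after add edx, 4: edx=8+4=12
after add ecx, 2: ecx=7+2=9
cmp ecx, 13  (cmp 9,13)
jl top: taken
after mov eax, [edx]: eax=M[12]=26
after xor edi, eax: edi=19^26=9
after add edx, 4: edx=12+4=16
after add ecx, 2: ecx=9+2=11
cmp ecx, 13  (cmp 11,13)
jl top: taken
after mov eax, [edx]: eax=M[16]=26
after xor edi, eax: edi=9^26=19
after add edx, 4: edx=16+4=20
after add ecx, 2: ecx=11+2=13
cmp ecx, 13  (cmp 13,13)
jl top: not taken
mov [8], edi → M[8]=19
halt.

19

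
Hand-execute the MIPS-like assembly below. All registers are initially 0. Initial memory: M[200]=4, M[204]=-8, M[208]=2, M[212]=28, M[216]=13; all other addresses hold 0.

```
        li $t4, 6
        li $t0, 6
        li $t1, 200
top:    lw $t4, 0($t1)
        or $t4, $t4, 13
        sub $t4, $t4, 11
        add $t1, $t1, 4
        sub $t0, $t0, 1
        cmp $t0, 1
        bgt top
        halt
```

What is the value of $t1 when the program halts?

$t4=6
$t0=6
$t1=200
$t4=M[200]=4
$t4=4|13=13
$t4=13-11=2
$t1=200+4=204
$t0=6-1=5
cmp $t0, 1  (cmp 5,1)
bgt top: taken
$t4=M[204]=-8
$t4=(-8)|13=-3
$t4=(-3)-11=-14
$t1=204+4=208
$t0=5-1=4
cmp $t0, 1  (cmp 4,1)
bgt top: taken
$t4=M[208]=2
$t4=2|13=15
$t4=15-11=4
$t1=208+4=212
$t0=4-1=3
cmp $t0, 1  (cmp 3,1)
bgt top: taken
$t4=M[212]=28
$t4=28|13=29
$t4=29-11=18
$t1=212+4=216
$t0=3-1=2
cmp $t0, 1  (cmp 2,1)
bgt top: taken
$t4=M[216]=13
$t4=13|13=13
$t4=13-11=2
$t1=216+4=220
$t0=2-1=1
cmp $t0, 1  (cmp 1,1)
bgt top: not taken
halt.

220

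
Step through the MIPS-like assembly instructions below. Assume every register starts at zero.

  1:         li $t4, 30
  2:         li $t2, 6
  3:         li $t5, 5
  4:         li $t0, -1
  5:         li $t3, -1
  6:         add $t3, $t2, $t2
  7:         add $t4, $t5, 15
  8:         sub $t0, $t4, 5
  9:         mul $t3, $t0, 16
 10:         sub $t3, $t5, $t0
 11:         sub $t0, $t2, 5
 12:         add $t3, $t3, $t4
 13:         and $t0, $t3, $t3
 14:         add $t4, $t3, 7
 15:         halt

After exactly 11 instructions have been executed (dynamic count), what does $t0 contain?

$t4=30
$t2=6
$t5=5
$t0=-1
$t3=-1
$t3=6+6=12
$t4=5+15=20
$t0=20-5=15
$t3=15*16=240
$t3=5-15=-10
$t0=6-5=1
After step 11: $t0 = 1.

1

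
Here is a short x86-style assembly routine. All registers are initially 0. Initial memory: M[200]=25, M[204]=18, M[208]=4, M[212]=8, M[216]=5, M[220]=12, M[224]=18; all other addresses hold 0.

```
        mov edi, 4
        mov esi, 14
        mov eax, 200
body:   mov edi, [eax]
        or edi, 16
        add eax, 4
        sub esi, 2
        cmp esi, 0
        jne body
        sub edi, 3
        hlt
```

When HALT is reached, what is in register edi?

mov edi, 4 → edi=4
mov esi, 14 → esi=14
mov eax, 200 → eax=200
mov edi, [eax] → edi=M[200]=25
or edi, 16 → edi=25|16=25
add eax, 4 → eax=200+4=204
sub esi, 2 → esi=14-2=12
cmp esi, 0  (cmp 12,0)
jne body: taken
mov edi, [eax] → edi=M[204]=18
or edi, 16 → edi=18|16=18
add eax, 4 → eax=204+4=208
sub esi, 2 → esi=12-2=10
cmp esi, 0  (cmp 10,0)
jne body: taken
mov edi, [eax] → edi=M[208]=4
or edi, 16 → edi=4|16=20
add eax, 4 → eax=208+4=212
sub esi, 2 → esi=10-2=8
cmp esi, 0  (cmp 8,0)
jne body: taken
mov edi, [eax] → edi=M[212]=8
or edi, 16 → edi=8|16=24
add eax, 4 → eax=212+4=216
sub esi, 2 → esi=8-2=6
cmp esi, 0  (cmp 6,0)
jne body: taken
mov edi, [eax] → edi=M[216]=5
or edi, 16 → edi=5|16=21
add eax, 4 → eax=216+4=220
sub esi, 2 → esi=6-2=4
cmp esi, 0  (cmp 4,0)
jne body: taken
mov edi, [eax] → edi=M[220]=12
or edi, 16 → edi=12|16=28
add eax, 4 → eax=220+4=224
sub esi, 2 → esi=4-2=2
cmp esi, 0  (cmp 2,0)
jne body: taken
mov edi, [eax] → edi=M[224]=18
or edi, 16 → edi=18|16=18
add eax, 4 → eax=224+4=228
sub esi, 2 → esi=2-2=0
cmp esi, 0  (cmp 0,0)
jne body: not taken
sub edi, 3 → edi=18-3=15
halt.

15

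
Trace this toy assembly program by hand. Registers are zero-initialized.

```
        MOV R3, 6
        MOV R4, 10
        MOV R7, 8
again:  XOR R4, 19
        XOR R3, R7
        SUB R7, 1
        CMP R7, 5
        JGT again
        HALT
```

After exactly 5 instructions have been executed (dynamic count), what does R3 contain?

14

MOV R3, 6 → R3=6
MOV R4, 10 → R4=10
MOV R7, 8 → R7=8
XOR R4, 19 → R4=10^19=25
XOR R3, R7 → R3=6^8=14
After step 5: R3 = 14.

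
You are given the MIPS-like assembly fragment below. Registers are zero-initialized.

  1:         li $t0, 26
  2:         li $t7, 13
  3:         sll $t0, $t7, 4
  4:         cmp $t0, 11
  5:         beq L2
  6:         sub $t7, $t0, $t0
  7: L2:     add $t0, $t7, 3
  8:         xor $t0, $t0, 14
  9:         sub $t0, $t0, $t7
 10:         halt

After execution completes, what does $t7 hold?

0

li $t0, 26 → $t0=26
li $t7, 13 → $t7=13
sll $t0, $t7, 4 → $t0=13<<4=208
cmp $t0, 11  (cmp 208,11)
beq L2: not taken
sub $t7, $t0, $t0 → $t7=208-208=0
add $t0, $t7, 3 → $t0=0+3=3
xor $t0, $t0, 14 → $t0=3^14=13
sub $t0, $t0, $t7 → $t0=13-0=13
halt.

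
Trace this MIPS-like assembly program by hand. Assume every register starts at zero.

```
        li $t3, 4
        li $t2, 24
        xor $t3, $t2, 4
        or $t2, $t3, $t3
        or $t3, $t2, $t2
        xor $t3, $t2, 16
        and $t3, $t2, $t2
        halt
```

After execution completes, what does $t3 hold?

after li $t3, 4: $t3=4
after li $t2, 24: $t2=24
after xor $t3, $t2, 4: $t3=24^4=28
after or $t2, $t3, $t3: $t2=28|28=28
after or $t3, $t2, $t2: $t3=28|28=28
after xor $t3, $t2, 16: $t3=28^16=12
after and $t3, $t2, $t2: $t3=28&28=28
halt.

28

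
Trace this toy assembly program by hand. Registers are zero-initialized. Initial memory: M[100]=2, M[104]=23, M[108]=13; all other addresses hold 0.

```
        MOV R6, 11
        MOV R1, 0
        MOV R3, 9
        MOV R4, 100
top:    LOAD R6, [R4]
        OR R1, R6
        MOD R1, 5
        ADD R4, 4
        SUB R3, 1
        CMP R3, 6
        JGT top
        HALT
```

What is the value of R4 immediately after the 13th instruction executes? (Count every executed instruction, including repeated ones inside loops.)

after MOV R6, 11: R6=11
after MOV R1, 0: R1=0
after MOV R3, 9: R3=9
after MOV R4, 100: R4=100
after LOAD R6, [R4]: R6=M[100]=2
after OR R1, R6: R1=0|2=2
after MOD R1, 5: R1=2%5=2
after ADD R4, 4: R4=100+4=104
after SUB R3, 1: R3=9-1=8
CMP R3, 6  (cmp 8,6)
JGT top: taken
after LOAD R6, [R4]: R6=M[104]=23
after OR R1, R6: R1=2|23=23
After step 13: R4 = 104.

104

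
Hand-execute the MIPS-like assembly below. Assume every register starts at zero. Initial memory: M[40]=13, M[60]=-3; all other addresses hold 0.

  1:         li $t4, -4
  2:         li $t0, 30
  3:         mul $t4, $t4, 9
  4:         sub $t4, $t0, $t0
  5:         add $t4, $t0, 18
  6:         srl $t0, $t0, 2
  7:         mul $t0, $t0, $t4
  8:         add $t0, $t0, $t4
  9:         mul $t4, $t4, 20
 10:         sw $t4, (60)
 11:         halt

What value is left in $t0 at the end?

after li $t4, -4: $t4=-4
after li $t0, 30: $t0=30
after mul $t4, $t4, 9: $t4=(-4)*9=-36
after sub $t4, $t0, $t0: $t4=30-30=0
after add $t4, $t0, 18: $t4=30+18=48
after srl $t0, $t0, 2: $t0=30>>2=7
after mul $t0, $t0, $t4: $t0=7*48=336
after add $t0, $t0, $t4: $t0=336+48=384
after mul $t4, $t4, 20: $t4=48*20=960
sw $t4, (60) → M[60]=960
halt.

384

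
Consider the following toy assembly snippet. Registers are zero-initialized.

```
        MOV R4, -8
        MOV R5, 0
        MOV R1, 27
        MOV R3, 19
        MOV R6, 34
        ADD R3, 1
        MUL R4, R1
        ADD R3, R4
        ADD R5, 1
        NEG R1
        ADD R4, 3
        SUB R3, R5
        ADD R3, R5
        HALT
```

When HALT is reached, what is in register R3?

R4=-8
R5=0
R1=27
R3=19
R6=34
R3=19+1=20
R4=(-8)*27=-216
R3=20+(-216)=-196
R5=0+1=1
R1=-(27)=-27
R4=(-216)+3=-213
R3=(-196)-1=-197
R3=(-197)+1=-196
halt.

-196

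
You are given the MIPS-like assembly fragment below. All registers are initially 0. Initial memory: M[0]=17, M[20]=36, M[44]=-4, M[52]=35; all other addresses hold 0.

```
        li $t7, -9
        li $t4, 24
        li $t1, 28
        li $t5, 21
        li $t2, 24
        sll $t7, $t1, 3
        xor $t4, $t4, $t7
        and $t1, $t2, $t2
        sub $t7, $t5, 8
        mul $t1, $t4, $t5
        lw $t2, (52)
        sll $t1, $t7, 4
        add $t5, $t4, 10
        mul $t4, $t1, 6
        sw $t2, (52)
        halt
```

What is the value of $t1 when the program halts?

after li $t7, -9: $t7=-9
after li $t4, 24: $t4=24
after li $t1, 28: $t1=28
after li $t5, 21: $t5=21
after li $t2, 24: $t2=24
after sll $t7, $t1, 3: $t7=28<<3=224
after xor $t4, $t4, $t7: $t4=24^224=248
after and $t1, $t2, $t2: $t1=24&24=24
after sub $t7, $t5, 8: $t7=21-8=13
after mul $t1, $t4, $t5: $t1=248*21=5208
after lw $t2, (52): $t2=M[52]=35
after sll $t1, $t7, 4: $t1=13<<4=208
after add $t5, $t4, 10: $t5=248+10=258
after mul $t4, $t1, 6: $t4=208*6=1248
sw $t2, (52) → M[52]=35
halt.

208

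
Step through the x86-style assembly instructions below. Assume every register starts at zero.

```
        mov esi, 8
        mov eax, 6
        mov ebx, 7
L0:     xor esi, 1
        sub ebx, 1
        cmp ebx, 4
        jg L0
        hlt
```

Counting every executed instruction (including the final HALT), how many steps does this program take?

after mov esi, 8: esi=8
after mov eax, 6: eax=6
after mov ebx, 7: ebx=7
after xor esi, 1: esi=8^1=9
after sub ebx, 1: ebx=7-1=6
cmp ebx, 4  (cmp 6,4)
jg L0: taken
after xor esi, 1: esi=9^1=8
after sub ebx, 1: ebx=6-1=5
cmp ebx, 4  (cmp 5,4)
jg L0: taken
after xor esi, 1: esi=8^1=9
after sub ebx, 1: ebx=5-1=4
cmp ebx, 4  (cmp 4,4)
jg L0: not taken
halt.
Total executed instructions: 16.

16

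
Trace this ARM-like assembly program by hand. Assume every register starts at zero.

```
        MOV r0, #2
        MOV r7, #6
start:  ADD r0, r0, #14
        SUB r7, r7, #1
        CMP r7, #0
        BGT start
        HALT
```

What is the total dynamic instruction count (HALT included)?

27

r0=2
r7=6
r0=2+14=16
r7=6-1=5
CMP r7, #0  (cmp 5,0)
BGT start: taken
r0=16+14=30
r7=5-1=4
CMP r7, #0  (cmp 4,0)
BGT start: taken
r0=30+14=44
r7=4-1=3
CMP r7, #0  (cmp 3,0)
BGT start: taken
r0=44+14=58
r7=3-1=2
CMP r7, #0  (cmp 2,0)
BGT start: taken
r0=58+14=72
r7=2-1=1
CMP r7, #0  (cmp 1,0)
BGT start: taken
r0=72+14=86
r7=1-1=0
CMP r7, #0  (cmp 0,0)
BGT start: not taken
halt.
Total executed instructions: 27.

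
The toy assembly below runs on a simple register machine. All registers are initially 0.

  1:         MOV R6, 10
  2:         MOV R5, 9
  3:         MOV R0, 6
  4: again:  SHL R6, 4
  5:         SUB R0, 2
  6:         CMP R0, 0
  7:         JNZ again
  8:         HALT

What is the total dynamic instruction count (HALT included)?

MOV R6, 10 → R6=10
MOV R5, 9 → R5=9
MOV R0, 6 → R0=6
SHL R6, 4 → R6=10<<4=160
SUB R0, 2 → R0=6-2=4
CMP R0, 0  (cmp 4,0)
JNZ again: taken
SHL R6, 4 → R6=160<<4=2560
SUB R0, 2 → R0=4-2=2
CMP R0, 0  (cmp 2,0)
JNZ again: taken
SHL R6, 4 → R6=2560<<4=40960
SUB R0, 2 → R0=2-2=0
CMP R0, 0  (cmp 0,0)
JNZ again: not taken
halt.
Total executed instructions: 16.

16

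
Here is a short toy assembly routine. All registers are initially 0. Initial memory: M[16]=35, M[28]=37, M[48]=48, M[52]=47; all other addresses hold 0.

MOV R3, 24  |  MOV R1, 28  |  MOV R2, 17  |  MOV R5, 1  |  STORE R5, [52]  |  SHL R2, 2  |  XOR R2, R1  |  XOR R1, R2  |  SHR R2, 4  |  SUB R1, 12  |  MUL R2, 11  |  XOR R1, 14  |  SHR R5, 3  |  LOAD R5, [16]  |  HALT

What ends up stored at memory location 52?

1

MOV R3, 24 → R3=24
MOV R1, 28 → R1=28
MOV R2, 17 → R2=17
MOV R5, 1 → R5=1
STORE R5, [52] → M[52]=1
SHL R2, 2 → R2=17<<2=68
XOR R2, R1 → R2=68^28=88
XOR R1, R2 → R1=28^88=68
SHR R2, 4 → R2=88>>4=5
SUB R1, 12 → R1=68-12=56
MUL R2, 11 → R2=5*11=55
XOR R1, 14 → R1=56^14=54
SHR R5, 3 → R5=1>>3=0
LOAD R5, [16] → R5=M[16]=35
halt.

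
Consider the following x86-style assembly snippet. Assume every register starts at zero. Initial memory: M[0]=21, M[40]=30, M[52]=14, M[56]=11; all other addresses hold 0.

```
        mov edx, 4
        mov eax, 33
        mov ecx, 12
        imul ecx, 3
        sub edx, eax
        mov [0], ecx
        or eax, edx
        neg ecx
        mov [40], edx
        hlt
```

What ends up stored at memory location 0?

36

edx=4
eax=33
ecx=12
ecx=12*3=36
edx=4-33=-29
mov [0], ecx → M[0]=36
eax=33|(-29)=-29
ecx=-(36)=-36
mov [40], edx → M[40]=-29
halt.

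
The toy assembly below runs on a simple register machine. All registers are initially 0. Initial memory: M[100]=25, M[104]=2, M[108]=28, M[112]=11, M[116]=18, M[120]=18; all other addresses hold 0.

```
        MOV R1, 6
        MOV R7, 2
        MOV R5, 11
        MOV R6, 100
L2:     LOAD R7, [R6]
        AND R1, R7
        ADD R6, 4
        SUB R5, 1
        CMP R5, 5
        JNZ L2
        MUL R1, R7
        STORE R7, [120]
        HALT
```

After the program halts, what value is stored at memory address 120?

18

MOV R1, 6 → R1=6
MOV R7, 2 → R7=2
MOV R5, 11 → R5=11
MOV R6, 100 → R6=100
LOAD R7, [R6] → R7=M[100]=25
AND R1, R7 → R1=6&25=0
ADD R6, 4 → R6=100+4=104
SUB R5, 1 → R5=11-1=10
CMP R5, 5  (cmp 10,5)
JNZ L2: taken
LOAD R7, [R6] → R7=M[104]=2
AND R1, R7 → R1=0&2=0
ADD R6, 4 → R6=104+4=108
SUB R5, 1 → R5=10-1=9
CMP R5, 5  (cmp 9,5)
JNZ L2: taken
LOAD R7, [R6] → R7=M[108]=28
AND R1, R7 → R1=0&28=0
ADD R6, 4 → R6=108+4=112
SUB R5, 1 → R5=9-1=8
CMP R5, 5  (cmp 8,5)
JNZ L2: taken
LOAD R7, [R6] → R7=M[112]=11
AND R1, R7 → R1=0&11=0
ADD R6, 4 → R6=112+4=116
SUB R5, 1 → R5=8-1=7
CMP R5, 5  (cmp 7,5)
JNZ L2: taken
LOAD R7, [R6] → R7=M[116]=18
AND R1, R7 → R1=0&18=0
ADD R6, 4 → R6=116+4=120
SUB R5, 1 → R5=7-1=6
CMP R5, 5  (cmp 6,5)
JNZ L2: taken
LOAD R7, [R6] → R7=M[120]=18
AND R1, R7 → R1=0&18=0
ADD R6, 4 → R6=120+4=124
SUB R5, 1 → R5=6-1=5
CMP R5, 5  (cmp 5,5)
JNZ L2: not taken
MUL R1, R7 → R1=0*18=0
STORE R7, [120] → M[120]=18
halt.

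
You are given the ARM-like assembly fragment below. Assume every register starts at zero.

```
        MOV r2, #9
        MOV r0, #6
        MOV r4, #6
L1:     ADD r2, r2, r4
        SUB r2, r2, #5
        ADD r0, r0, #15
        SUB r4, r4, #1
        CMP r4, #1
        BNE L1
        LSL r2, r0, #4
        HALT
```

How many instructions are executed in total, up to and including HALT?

35

MOV r2, #9 → r2=9
MOV r0, #6 → r0=6
MOV r4, #6 → r4=6
ADD r2, r2, r4 → r2=9+6=15
SUB r2, r2, #5 → r2=15-5=10
ADD r0, r0, #15 → r0=6+15=21
SUB r4, r4, #1 → r4=6-1=5
CMP r4, #1  (cmp 5,1)
BNE L1: taken
ADD r2, r2, r4 → r2=10+5=15
SUB r2, r2, #5 → r2=15-5=10
ADD r0, r0, #15 → r0=21+15=36
SUB r4, r4, #1 → r4=5-1=4
CMP r4, #1  (cmp 4,1)
BNE L1: taken
ADD r2, r2, r4 → r2=10+4=14
SUB r2, r2, #5 → r2=14-5=9
ADD r0, r0, #15 → r0=36+15=51
SUB r4, r4, #1 → r4=4-1=3
CMP r4, #1  (cmp 3,1)
BNE L1: taken
ADD r2, r2, r4 → r2=9+3=12
SUB r2, r2, #5 → r2=12-5=7
ADD r0, r0, #15 → r0=51+15=66
SUB r4, r4, #1 → r4=3-1=2
CMP r4, #1  (cmp 2,1)
BNE L1: taken
ADD r2, r2, r4 → r2=7+2=9
SUB r2, r2, #5 → r2=9-5=4
ADD r0, r0, #15 → r0=66+15=81
SUB r4, r4, #1 → r4=2-1=1
CMP r4, #1  (cmp 1,1)
BNE L1: not taken
LSL r2, r0, #4 → r2=81<<4=1296
halt.
Total executed instructions: 35.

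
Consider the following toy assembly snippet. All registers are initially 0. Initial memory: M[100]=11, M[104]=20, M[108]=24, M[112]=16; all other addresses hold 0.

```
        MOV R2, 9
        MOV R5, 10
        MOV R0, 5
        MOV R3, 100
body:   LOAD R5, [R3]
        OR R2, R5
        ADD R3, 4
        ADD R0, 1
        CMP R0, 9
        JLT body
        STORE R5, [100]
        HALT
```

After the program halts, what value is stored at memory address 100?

R2=9
R5=10
R0=5
R3=100
R5=M[100]=11
R2=9|11=11
R3=100+4=104
R0=5+1=6
CMP R0, 9  (cmp 6,9)
JLT body: taken
R5=M[104]=20
R2=11|20=31
R3=104+4=108
R0=6+1=7
CMP R0, 9  (cmp 7,9)
JLT body: taken
R5=M[108]=24
R2=31|24=31
R3=108+4=112
R0=7+1=8
CMP R0, 9  (cmp 8,9)
JLT body: taken
R5=M[112]=16
R2=31|16=31
R3=112+4=116
R0=8+1=9
CMP R0, 9  (cmp 9,9)
JLT body: not taken
STORE R5, [100] → M[100]=16
halt.

16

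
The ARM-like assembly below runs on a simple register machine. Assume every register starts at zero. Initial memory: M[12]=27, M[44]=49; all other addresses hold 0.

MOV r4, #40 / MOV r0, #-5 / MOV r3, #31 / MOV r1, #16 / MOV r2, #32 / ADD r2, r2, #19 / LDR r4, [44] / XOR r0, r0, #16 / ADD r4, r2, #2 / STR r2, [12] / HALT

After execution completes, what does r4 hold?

53

after MOV r4, #40: r4=40
after MOV r0, #-5: r0=-5
after MOV r3, #31: r3=31
after MOV r1, #16: r1=16
after MOV r2, #32: r2=32
after ADD r2, r2, #19: r2=32+19=51
after LDR r4, [44]: r4=M[44]=49
after XOR r0, r0, #16: r0=(-5)^16=-21
after ADD r4, r2, #2: r4=51+2=53
STR r2, [12] → M[12]=51
halt.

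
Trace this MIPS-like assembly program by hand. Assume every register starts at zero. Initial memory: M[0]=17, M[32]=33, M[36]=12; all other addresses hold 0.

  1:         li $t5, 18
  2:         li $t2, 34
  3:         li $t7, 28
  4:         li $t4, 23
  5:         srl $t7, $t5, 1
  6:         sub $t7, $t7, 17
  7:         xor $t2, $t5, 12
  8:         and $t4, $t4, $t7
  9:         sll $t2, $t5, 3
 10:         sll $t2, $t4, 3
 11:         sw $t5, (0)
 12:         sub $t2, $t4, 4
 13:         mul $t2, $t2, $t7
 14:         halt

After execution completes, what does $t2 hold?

after li $t5, 18: $t5=18
after li $t2, 34: $t2=34
after li $t7, 28: $t7=28
after li $t4, 23: $t4=23
after srl $t7, $t5, 1: $t7=18>>1=9
after sub $t7, $t7, 17: $t7=9-17=-8
after xor $t2, $t5, 12: $t2=18^12=30
after and $t4, $t4, $t7: $t4=23&(-8)=16
after sll $t2, $t5, 3: $t2=18<<3=144
after sll $t2, $t4, 3: $t2=16<<3=128
sw $t5, (0) → M[0]=18
after sub $t2, $t4, 4: $t2=16-4=12
after mul $t2, $t2, $t7: $t2=12*(-8)=-96
halt.

-96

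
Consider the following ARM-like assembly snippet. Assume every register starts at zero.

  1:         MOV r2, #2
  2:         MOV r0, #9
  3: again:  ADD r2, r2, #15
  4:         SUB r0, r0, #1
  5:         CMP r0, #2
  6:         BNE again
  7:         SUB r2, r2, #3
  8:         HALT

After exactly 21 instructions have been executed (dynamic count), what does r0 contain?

4

after MOV r2, #2: r2=2
after MOV r0, #9: r0=9
after ADD r2, r2, #15: r2=2+15=17
after SUB r0, r0, #1: r0=9-1=8
CMP r0, #2  (cmp 8,2)
BNE again: taken
after ADD r2, r2, #15: r2=17+15=32
after SUB r0, r0, #1: r0=8-1=7
CMP r0, #2  (cmp 7,2)
BNE again: taken
after ADD r2, r2, #15: r2=32+15=47
after SUB r0, r0, #1: r0=7-1=6
CMP r0, #2  (cmp 6,2)
BNE again: taken
after ADD r2, r2, #15: r2=47+15=62
after SUB r0, r0, #1: r0=6-1=5
CMP r0, #2  (cmp 5,2)
BNE again: taken
after ADD r2, r2, #15: r2=62+15=77
after SUB r0, r0, #1: r0=5-1=4
CMP r0, #2  (cmp 4,2)
After step 21: r0 = 4.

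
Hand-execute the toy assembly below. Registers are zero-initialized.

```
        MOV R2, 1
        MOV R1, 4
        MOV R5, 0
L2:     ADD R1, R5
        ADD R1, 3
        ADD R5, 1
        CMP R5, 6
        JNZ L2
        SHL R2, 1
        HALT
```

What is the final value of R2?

after MOV R2, 1: R2=1
after MOV R1, 4: R1=4
after MOV R5, 0: R5=0
after ADD R1, R5: R1=4+0=4
after ADD R1, 3: R1=4+3=7
after ADD R5, 1: R5=0+1=1
CMP R5, 6  (cmp 1,6)
JNZ L2: taken
after ADD R1, R5: R1=7+1=8
after ADD R1, 3: R1=8+3=11
after ADD R5, 1: R5=1+1=2
CMP R5, 6  (cmp 2,6)
JNZ L2: taken
after ADD R1, R5: R1=11+2=13
after ADD R1, 3: R1=13+3=16
after ADD R5, 1: R5=2+1=3
CMP R5, 6  (cmp 3,6)
JNZ L2: taken
after ADD R1, R5: R1=16+3=19
after ADD R1, 3: R1=19+3=22
after ADD R5, 1: R5=3+1=4
CMP R5, 6  (cmp 4,6)
JNZ L2: taken
after ADD R1, R5: R1=22+4=26
after ADD R1, 3: R1=26+3=29
after ADD R5, 1: R5=4+1=5
CMP R5, 6  (cmp 5,6)
JNZ L2: taken
after ADD R1, R5: R1=29+5=34
after ADD R1, 3: R1=34+3=37
after ADD R5, 1: R5=5+1=6
CMP R5, 6  (cmp 6,6)
JNZ L2: not taken
after SHL R2, 1: R2=1<<1=2
halt.

2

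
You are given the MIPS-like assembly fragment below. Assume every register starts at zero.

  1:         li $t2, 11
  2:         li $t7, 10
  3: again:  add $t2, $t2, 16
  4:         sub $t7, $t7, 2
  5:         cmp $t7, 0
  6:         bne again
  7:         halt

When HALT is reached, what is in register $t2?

li $t2, 11 → $t2=11
li $t7, 10 → $t7=10
add $t2, $t2, 16 → $t2=11+16=27
sub $t7, $t7, 2 → $t7=10-2=8
cmp $t7, 0  (cmp 8,0)
bne again: taken
add $t2, $t2, 16 → $t2=27+16=43
sub $t7, $t7, 2 → $t7=8-2=6
cmp $t7, 0  (cmp 6,0)
bne again: taken
add $t2, $t2, 16 → $t2=43+16=59
sub $t7, $t7, 2 → $t7=6-2=4
cmp $t7, 0  (cmp 4,0)
bne again: taken
add $t2, $t2, 16 → $t2=59+16=75
sub $t7, $t7, 2 → $t7=4-2=2
cmp $t7, 0  (cmp 2,0)
bne again: taken
add $t2, $t2, 16 → $t2=75+16=91
sub $t7, $t7, 2 → $t7=2-2=0
cmp $t7, 0  (cmp 0,0)
bne again: not taken
halt.

91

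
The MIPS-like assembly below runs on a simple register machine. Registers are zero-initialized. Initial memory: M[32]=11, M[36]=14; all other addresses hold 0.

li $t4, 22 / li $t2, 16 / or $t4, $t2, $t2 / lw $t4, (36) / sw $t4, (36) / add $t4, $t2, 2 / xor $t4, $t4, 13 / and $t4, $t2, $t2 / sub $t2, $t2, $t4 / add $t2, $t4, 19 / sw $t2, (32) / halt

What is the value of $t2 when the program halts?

$t4=22
$t2=16
$t4=16|16=16
$t4=M[36]=14
sw $t4, (36) → M[36]=14
$t4=16+2=18
$t4=18^13=31
$t4=16&16=16
$t2=16-16=0
$t2=16+19=35
sw $t2, (32) → M[32]=35
halt.

35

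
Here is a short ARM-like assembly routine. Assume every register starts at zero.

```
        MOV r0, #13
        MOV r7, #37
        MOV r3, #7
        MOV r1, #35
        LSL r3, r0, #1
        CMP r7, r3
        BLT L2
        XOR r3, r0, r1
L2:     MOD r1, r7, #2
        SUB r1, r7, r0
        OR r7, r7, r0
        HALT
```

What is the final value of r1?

24

r0=13
r7=37
r3=7
r1=35
r3=13<<1=26
CMP r7, r3  (cmp 37,26)
BLT L2: not taken
r3=13^35=46
r1=37%2=1
r1=37-13=24
r7=37|13=45
halt.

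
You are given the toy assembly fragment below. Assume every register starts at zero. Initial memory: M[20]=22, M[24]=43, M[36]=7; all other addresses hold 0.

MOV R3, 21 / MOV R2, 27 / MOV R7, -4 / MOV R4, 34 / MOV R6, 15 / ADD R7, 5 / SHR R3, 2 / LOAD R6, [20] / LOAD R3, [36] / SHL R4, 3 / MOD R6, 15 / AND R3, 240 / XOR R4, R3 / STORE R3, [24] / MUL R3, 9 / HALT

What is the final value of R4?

272

MOV R3, 21 → R3=21
MOV R2, 27 → R2=27
MOV R7, -4 → R7=-4
MOV R4, 34 → R4=34
MOV R6, 15 → R6=15
ADD R7, 5 → R7=(-4)+5=1
SHR R3, 2 → R3=21>>2=5
LOAD R6, [20] → R6=M[20]=22
LOAD R3, [36] → R3=M[36]=7
SHL R4, 3 → R4=34<<3=272
MOD R6, 15 → R6=22%15=7
AND R3, 240 → R3=7&240=0
XOR R4, R3 → R4=272^0=272
STORE R3, [24] → M[24]=0
MUL R3, 9 → R3=0*9=0
halt.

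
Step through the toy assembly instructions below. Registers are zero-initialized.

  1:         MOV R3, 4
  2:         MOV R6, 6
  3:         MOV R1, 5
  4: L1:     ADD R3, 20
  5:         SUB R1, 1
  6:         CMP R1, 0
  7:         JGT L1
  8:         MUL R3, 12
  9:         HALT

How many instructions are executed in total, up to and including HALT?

after MOV R3, 4: R3=4
after MOV R6, 6: R6=6
after MOV R1, 5: R1=5
after ADD R3, 20: R3=4+20=24
after SUB R1, 1: R1=5-1=4
CMP R1, 0  (cmp 4,0)
JGT L1: taken
after ADD R3, 20: R3=24+20=44
after SUB R1, 1: R1=4-1=3
CMP R1, 0  (cmp 3,0)
JGT L1: taken
after ADD R3, 20: R3=44+20=64
after SUB R1, 1: R1=3-1=2
CMP R1, 0  (cmp 2,0)
JGT L1: taken
after ADD R3, 20: R3=64+20=84
after SUB R1, 1: R1=2-1=1
CMP R1, 0  (cmp 1,0)
JGT L1: taken
after ADD R3, 20: R3=84+20=104
after SUB R1, 1: R1=1-1=0
CMP R1, 0  (cmp 0,0)
JGT L1: not taken
after MUL R3, 12: R3=104*12=1248
halt.
Total executed instructions: 25.

25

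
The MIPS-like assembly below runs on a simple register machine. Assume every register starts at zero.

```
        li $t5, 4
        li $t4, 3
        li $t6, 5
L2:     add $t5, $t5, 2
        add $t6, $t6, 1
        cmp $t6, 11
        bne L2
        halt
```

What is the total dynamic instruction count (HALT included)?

li $t5, 4 → $t5=4
li $t4, 3 → $t4=3
li $t6, 5 → $t6=5
add $t5, $t5, 2 → $t5=4+2=6
add $t6, $t6, 1 → $t6=5+1=6
cmp $t6, 11  (cmp 6,11)
bne L2: taken
add $t5, $t5, 2 → $t5=6+2=8
add $t6, $t6, 1 → $t6=6+1=7
cmp $t6, 11  (cmp 7,11)
bne L2: taken
add $t5, $t5, 2 → $t5=8+2=10
add $t6, $t6, 1 → $t6=7+1=8
cmp $t6, 11  (cmp 8,11)
bne L2: taken
add $t5, $t5, 2 → $t5=10+2=12
add $t6, $t6, 1 → $t6=8+1=9
cmp $t6, 11  (cmp 9,11)
bne L2: taken
add $t5, $t5, 2 → $t5=12+2=14
add $t6, $t6, 1 → $t6=9+1=10
cmp $t6, 11  (cmp 10,11)
bne L2: taken
add $t5, $t5, 2 → $t5=14+2=16
add $t6, $t6, 1 → $t6=10+1=11
cmp $t6, 11  (cmp 11,11)
bne L2: not taken
halt.
Total executed instructions: 28.

28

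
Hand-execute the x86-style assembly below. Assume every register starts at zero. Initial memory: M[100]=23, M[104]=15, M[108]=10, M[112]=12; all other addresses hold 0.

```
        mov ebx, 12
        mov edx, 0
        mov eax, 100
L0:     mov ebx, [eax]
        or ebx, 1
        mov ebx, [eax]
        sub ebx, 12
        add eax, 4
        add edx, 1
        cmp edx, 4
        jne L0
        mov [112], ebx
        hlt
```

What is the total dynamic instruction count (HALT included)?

after mov ebx, 12: ebx=12
after mov edx, 0: edx=0
after mov eax, 100: eax=100
after mov ebx, [eax]: ebx=M[100]=23
after or ebx, 1: ebx=23|1=23
after mov ebx, [eax]: ebx=M[100]=23
after sub ebx, 12: ebx=23-12=11
after add eax, 4: eax=100+4=104
after add edx, 1: edx=0+1=1
cmp edx, 4  (cmp 1,4)
jne L0: taken
after mov ebx, [eax]: ebx=M[104]=15
after or ebx, 1: ebx=15|1=15
after mov ebx, [eax]: ebx=M[104]=15
after sub ebx, 12: ebx=15-12=3
after add eax, 4: eax=104+4=108
after add edx, 1: edx=1+1=2
cmp edx, 4  (cmp 2,4)
jne L0: taken
after mov ebx, [eax]: ebx=M[108]=10
after or ebx, 1: ebx=10|1=11
after mov ebx, [eax]: ebx=M[108]=10
after sub ebx, 12: ebx=10-12=-2
after add eax, 4: eax=108+4=112
after add edx, 1: edx=2+1=3
cmp edx, 4  (cmp 3,4)
jne L0: taken
after mov ebx, [eax]: ebx=M[112]=12
after or ebx, 1: ebx=12|1=13
after mov ebx, [eax]: ebx=M[112]=12
after sub ebx, 12: ebx=12-12=0
after add eax, 4: eax=112+4=116
after add edx, 1: edx=3+1=4
cmp edx, 4  (cmp 4,4)
jne L0: not taken
mov [112], ebx → M[112]=0
halt.
Total executed instructions: 37.

37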